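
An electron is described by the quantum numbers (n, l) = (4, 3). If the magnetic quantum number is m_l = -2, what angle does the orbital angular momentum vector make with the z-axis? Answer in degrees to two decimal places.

θ ≈ 125.26°

|L| = ℏ√(l(l+1)) = 2√3 ℏ.
L_z = m_l ℏ = −2ℏ.
cos θ = L_z/|L| = -2/√12, so θ ≈ 125.26°.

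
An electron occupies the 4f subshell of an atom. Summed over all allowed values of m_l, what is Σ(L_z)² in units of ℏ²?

For 4f, l = 3.
The allowed m_l values are -3, -2, -1, 0, 1, 2, 3.
Σ m_l² = l(l+1)(2l+1)/3 = 3·4·7/3 = 28.

Σ(L_z)² = 28 ℏ²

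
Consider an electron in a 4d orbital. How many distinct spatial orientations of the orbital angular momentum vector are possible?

4d means n = 4, l = 2.
The number of m_l values is 2l + 1 = 2·2 + 1 = 5.

5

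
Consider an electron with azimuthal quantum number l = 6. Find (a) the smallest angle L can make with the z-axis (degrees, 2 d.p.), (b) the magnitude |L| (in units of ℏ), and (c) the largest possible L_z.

θ_min ≈ 22.21°; |L| = √42 ℏ ≈ 6.481ℏ; L_z,max = 6ℏ

cos θ_min = 6/√42, so θ_min ≈ 22.21°.
|L| = ℏ√(6·7) = √42 ℏ ≈ 6.481ℏ.
L_z,max = lℏ = 6ℏ.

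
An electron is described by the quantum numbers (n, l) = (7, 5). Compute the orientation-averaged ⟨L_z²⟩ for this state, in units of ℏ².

m_l ∈ {-5, -4, -3, -2, -1, 0, 1, 2, 3, 4, 5}.
Average of L_z² over 11 states: 110/11 ℏ² = 10 ℏ².

⟨L_z²⟩ = 10 ℏ²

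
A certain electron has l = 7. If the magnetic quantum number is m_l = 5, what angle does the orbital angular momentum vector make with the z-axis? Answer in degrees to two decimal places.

θ ≈ 48.08°

|L| = ℏ√(l(l+1)) = 2√14 ℏ.
L_z = m_l ℏ = 5ℏ.
cos θ = L_z/|L| = 5/√56, so θ ≈ 48.08°.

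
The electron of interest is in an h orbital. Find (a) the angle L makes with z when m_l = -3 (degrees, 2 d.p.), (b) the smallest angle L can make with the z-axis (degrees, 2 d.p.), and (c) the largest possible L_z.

An h state has l = 5.
For m_l = -3: cos θ = -3/√30, θ ≈ 123.21°.
cos θ_min = 5/√30, so θ_min ≈ 24.09°.
L_z,max = lℏ = 5ℏ.

θ(m_l=-3) ≈ 123.21°; θ_min ≈ 24.09°; L_z,max = 5ℏ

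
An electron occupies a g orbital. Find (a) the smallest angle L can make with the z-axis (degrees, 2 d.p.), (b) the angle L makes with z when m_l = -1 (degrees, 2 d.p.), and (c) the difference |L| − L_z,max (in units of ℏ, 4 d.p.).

θ_min ≈ 26.57°; θ(m_l=-1) ≈ 102.92°; |L|−L_z,max ≈ 0.4721ℏ

For a g orbital, l = 4.
cos θ_min = 4/√20, so θ_min ≈ 26.57°.
For m_l = -1: cos θ = -1/√20, θ ≈ 102.92°.
|L| − L_z,max = (2√5 − 4)ℏ ≈ 0.4721ℏ.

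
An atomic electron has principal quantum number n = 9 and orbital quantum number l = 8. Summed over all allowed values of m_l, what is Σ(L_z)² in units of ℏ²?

Σ(L_z)² = 408 ℏ²

m_l ∈ {-8, -7, -6, -5, -4, -3, -2, -1, 0, 1, 2, 3, 4, 5, 6, 7, 8}.
Σ m_l² = 2·(1 + 4 + 9 + 16 + 25 + 36 + 49 + 64) = 408.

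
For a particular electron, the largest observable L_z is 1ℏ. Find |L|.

Since max m_l = l, l = 1.
|L| = √(l(l+1)) ℏ = √2 ℏ.

|L| = √2 ℏ ≈ 1.414ℏ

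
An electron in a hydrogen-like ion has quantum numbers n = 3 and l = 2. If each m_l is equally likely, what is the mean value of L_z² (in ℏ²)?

⟨L_z²⟩ = 2 ℏ²

m_l runs from −2 to 2, i.e. {-2, -1, 0, 1, 2}.
Average of L_z² over 5 states: 10/5 ℏ² = 2 ℏ².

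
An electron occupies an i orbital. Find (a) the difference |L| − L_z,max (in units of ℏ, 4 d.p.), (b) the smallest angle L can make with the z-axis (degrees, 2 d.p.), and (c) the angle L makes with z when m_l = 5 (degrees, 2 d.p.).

|L|−L_z,max ≈ 0.4807ℏ; θ_min ≈ 22.21°; θ(m_l=5) ≈ 39.51°

The letter i corresponds to l = 6.
|L| − L_z,max = (√42 − 6)ℏ ≈ 0.4807ℏ.
cos θ_min = 6/√42, so θ_min ≈ 22.21°.
For m_l = 5: cos θ = 5/√42, θ ≈ 39.51°.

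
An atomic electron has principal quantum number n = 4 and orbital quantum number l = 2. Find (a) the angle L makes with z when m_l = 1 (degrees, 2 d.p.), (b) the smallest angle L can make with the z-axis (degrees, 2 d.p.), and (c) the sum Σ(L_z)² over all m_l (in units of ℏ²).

θ(m_l=1) ≈ 65.91°; θ_min ≈ 35.26°; Σ(L_z)² = 10 ℏ²

For m_l = 1: cos θ = 1/√6, θ ≈ 65.91°.
cos θ_min = 2/√6, so θ_min ≈ 35.26°.
Σ m_l² = 10, so Σ(L_z)² = 10 ℏ².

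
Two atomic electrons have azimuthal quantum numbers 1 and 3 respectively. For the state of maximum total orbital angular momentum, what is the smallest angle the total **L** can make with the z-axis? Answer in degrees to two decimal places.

θ_min ≈ 26.57°

L runs from |1 − 3| = 2 to 1 + 3 = 4.
So L can be 2, 3, 4.
The maximum is L = 4, with |L_tot| = ℏ√(4·5) = 2√5 ℏ.
The minimum angle with z is arccos(4/√20) ≈ 26.57°.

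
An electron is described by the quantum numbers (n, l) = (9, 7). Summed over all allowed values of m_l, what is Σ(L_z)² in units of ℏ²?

Σ(L_z)² = 280 ℏ²

m_l runs from −7 to 7, i.e. {-7, -6, -5, -4, -3, -2, -1, 0, 1, 2, 3, 4, 5, 6, 7}.
Summing m² from −7 to 7: Σ m_l² = 280.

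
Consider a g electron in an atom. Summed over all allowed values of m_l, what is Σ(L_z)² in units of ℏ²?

For a g orbital, l = 4.
m_l ∈ {-4, -3, -2, -1, 0, 1, 2, 3, 4}.
Σ m_l² = 2·(1 + 4 + 9 + 16) = 60.

Σ(L_z)² = 60 ℏ²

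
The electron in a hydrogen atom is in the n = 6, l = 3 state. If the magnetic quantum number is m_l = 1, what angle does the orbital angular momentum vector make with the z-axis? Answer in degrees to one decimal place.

θ ≈ 73.2°

|L| = √(l(l+1)) ℏ = 2√3 ℏ.
L_z = m_l ℏ = 1ℏ.
cos θ = L_z/|L| = 1/√12, so θ ≈ 73.2°.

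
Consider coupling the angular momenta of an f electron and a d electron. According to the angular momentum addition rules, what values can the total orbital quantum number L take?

Angular momentum addition gives L = |l₁ − l₂|, …, l₁ + l₂.
Allowed values: L = 1, 2, 3, 4, 5.

L = 1, 2, 3, 4, 5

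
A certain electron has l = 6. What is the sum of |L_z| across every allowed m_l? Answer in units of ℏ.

Σ|L_z| = 42 ℏ

The allowed m_l values are -6, -5, -4, -3, -2, -1, 0, 1, 2, 3, 4, 5, 6.
Σ|m_l| = 2·6(6+1)/2 = 42.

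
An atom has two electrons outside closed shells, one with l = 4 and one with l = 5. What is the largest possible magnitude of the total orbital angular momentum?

L runs from |4 − 5| = 1 to 4 + 5 = 9.
L ∈ {1, 2, 3, 4, 5, 6, 7, 8, 9}.
The largest magnitude corresponds to L = 9: |L_tot| = ℏ√(9·10) = 3√10 ℏ.

|L_tot|_max = 3√10 ℏ ≈ 9.487ℏ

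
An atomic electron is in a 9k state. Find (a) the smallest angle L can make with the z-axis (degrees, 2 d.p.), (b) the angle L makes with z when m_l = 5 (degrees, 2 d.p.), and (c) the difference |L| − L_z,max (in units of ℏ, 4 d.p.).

θ_min ≈ 20.70°; θ(m_l=5) ≈ 48.08°; |L|−L_z,max ≈ 0.4833ℏ

The 9k subshell has l = 7.
cos θ_min = 7/√56, so θ_min ≈ 20.70°.
For m_l = 5: cos θ = 5/√56, θ ≈ 48.08°.
|L| − L_z,max = (2√14 − 7)ℏ ≈ 0.4833ℏ.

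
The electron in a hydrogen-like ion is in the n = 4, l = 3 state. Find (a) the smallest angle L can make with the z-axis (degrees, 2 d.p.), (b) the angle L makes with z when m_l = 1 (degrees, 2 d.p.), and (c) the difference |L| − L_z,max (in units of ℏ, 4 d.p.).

cos θ_min = 3/√12, so θ_min ≈ 30.00°.
For m_l = 1: cos θ = 1/√12, θ ≈ 73.22°.
|L| − L_z,max = (2√3 − 3)ℏ ≈ 0.4641ℏ.

θ_min ≈ 30.00°; θ(m_l=1) ≈ 73.22°; |L|−L_z,max ≈ 0.4641ℏ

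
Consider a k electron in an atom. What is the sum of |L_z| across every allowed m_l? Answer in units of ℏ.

K corresponds to l = 7.
m_l runs from −7 to 7, i.e. {-7, -6, -5, -4, -3, -2, -1, 0, 1, 2, 3, 4, 5, 6, 7}.
Σ|m_l| = 2·7(7+1)/2 = 56.

Σ|L_z| = 56 ℏ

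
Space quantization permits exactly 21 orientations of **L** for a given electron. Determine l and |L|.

l = 10, |L| = √110 ℏ ≈ 10.488ℏ

21 = 2l + 1, so l = (21−1)/2 = 10.
|L| = ℏ√(l(l+1)) = ℏ√(10·11) = √110 ℏ.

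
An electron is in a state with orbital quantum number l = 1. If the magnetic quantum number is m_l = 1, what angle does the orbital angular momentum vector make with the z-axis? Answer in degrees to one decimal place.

θ ≈ 45.0°

|L| = ℏ√(l(l+1)) = √2 ℏ.
L_z = m_l ℏ = 1ℏ.
cos θ = L_z/|L| = 1/√2, so θ ≈ 45.0°.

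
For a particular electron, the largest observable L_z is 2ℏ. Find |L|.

Since max m_l = l, l = 2.
|L| = √(l(l+1)) ℏ = √6 ℏ.

|L| = √6 ℏ ≈ 2.449ℏ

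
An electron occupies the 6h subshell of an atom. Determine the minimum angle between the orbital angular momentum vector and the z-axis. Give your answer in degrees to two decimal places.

The 6h subshell has l = 5.
|L| = ℏ√(l(l+1)) = √30 ℏ.
The smallest angle corresponds to the largest L_z, i.e. m_l = l = 5, giving L_z = 5ℏ.
cos θ_min = 5/√30, so θ_min ≈ 24.09°.

θ_min ≈ 24.09°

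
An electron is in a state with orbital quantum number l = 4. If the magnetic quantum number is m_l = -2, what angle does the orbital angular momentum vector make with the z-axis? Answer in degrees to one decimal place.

θ ≈ 116.6°

|L| = ℏ√(l(l+1)) = 2√5 ℏ.
L_z = m_l ℏ = −2ℏ.
cos θ = L_z/|L| = -2/√20, so θ ≈ 116.6°.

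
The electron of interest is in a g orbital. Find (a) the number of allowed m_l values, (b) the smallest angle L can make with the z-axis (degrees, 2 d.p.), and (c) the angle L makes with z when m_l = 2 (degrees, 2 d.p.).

9 values; θ_min ≈ 26.57°; θ(m_l=2) ≈ 63.43°

The letter g corresponds to l = 4.
There are 2l+1 = 9 values of m_l.
cos θ_min = 4/√20, so θ_min ≈ 26.57°.
For m_l = 2: cos θ = 2/√20, θ ≈ 63.43°.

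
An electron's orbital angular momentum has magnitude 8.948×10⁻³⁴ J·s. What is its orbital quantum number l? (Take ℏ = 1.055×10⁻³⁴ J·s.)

Dividing by ℏ: |L|/ℏ ≈ 8.482.
Set l(l+1) = 71.94; the integer solution is l = 8.

l = 8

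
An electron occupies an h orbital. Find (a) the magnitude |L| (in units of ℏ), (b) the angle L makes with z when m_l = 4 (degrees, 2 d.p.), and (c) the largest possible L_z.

The letter h corresponds to l = 5.
|L| = ℏ√(5·6) = √30 ℏ ≈ 5.477ℏ.
For m_l = 4: cos θ = 4/√30, θ ≈ 43.09°.
L_z,max = lℏ = 5ℏ.

|L| = √30 ℏ ≈ 5.477ℏ; θ(m_l=4) ≈ 43.09°; L_z,max = 5ℏ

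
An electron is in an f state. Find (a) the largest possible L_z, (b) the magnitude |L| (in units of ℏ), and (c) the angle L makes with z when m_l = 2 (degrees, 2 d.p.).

For an f orbital, l = 3.
L_z,max = lℏ = 3ℏ.
|L| = ℏ√(3·4) = 2√3 ℏ ≈ 3.464ℏ.
For m_l = 2: cos θ = 2/√12, θ ≈ 54.74°.

L_z,max = 3ℏ; |L| = 2√3 ℏ ≈ 3.464ℏ; θ(m_l=2) ≈ 54.74°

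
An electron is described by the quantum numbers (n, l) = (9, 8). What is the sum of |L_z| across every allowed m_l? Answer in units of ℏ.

m_l ∈ {-8, -7, -6, -5, -4, -3, -2, -1, 0, 1, 2, 3, 4, 5, 6, 7, 8}.
Σ|m_l| = 2(1+2+…+8) = 72.

Σ|L_z| = 72 ℏ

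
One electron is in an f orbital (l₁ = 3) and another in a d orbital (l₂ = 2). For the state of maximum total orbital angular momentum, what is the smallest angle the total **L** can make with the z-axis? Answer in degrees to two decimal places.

By the triangle rule, |l₁ − l₂| ≤ L ≤ l₁ + l₂.
Allowed values: L = 1, 2, 3, 4, 5.
The maximum is L = 5, with |L_tot| = ℏ√(5·6) = √30 ℏ.
The minimum angle with z is arccos(5/√30) ≈ 24.09°.

θ_min ≈ 24.09°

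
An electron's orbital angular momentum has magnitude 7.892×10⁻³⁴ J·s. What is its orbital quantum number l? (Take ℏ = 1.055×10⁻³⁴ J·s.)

|L|/ℏ = (7.892×10⁻³⁴)/(1.055×10⁻³⁴) ≈ 7.481.
l(l+1) ≈ 7.481² ≈ 55.96, so l = 7.

l = 7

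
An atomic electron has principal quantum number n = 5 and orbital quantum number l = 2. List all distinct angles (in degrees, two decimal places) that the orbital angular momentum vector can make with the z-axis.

θ ∈ {35.26°, 65.91°, 90.00°, 114.09°, 144.74°}

|L| = √(l(l+1)) ℏ = √6 ℏ.
cos θ = m_l/√6 for each m_l ∈ {-2, -1, 0, 1, 2}.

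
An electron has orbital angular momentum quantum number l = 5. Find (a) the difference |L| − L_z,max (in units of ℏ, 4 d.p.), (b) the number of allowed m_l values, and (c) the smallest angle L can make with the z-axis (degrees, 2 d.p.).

|L|−L_z,max ≈ 0.4772ℏ; 11 values; θ_min ≈ 24.09°

|L| − L_z,max = (√30 − 5)ℏ ≈ 0.4772ℏ.
There are 2l+1 = 11 values of m_l.
cos θ_min = 5/√30, so θ_min ≈ 24.09°.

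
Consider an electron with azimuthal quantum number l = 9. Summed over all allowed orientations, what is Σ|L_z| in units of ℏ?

Σ|L_z| = 90 ℏ

The allowed m_l values are -9, -8, -7, -6, -5, -4, -3, -2, -1, 0, 1, 2, 3, 4, 5, 6, 7, 8, 9.
Σ|m_l| = l(l+1) = 90.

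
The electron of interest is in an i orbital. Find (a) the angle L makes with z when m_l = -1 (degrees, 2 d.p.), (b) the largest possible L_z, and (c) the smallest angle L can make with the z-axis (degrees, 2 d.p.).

For an i orbital, l = 6.
For m_l = -1: cos θ = -1/√42, θ ≈ 98.88°.
L_z,max = lℏ = 6ℏ.
cos θ_min = 6/√42, so θ_min ≈ 22.21°.

θ(m_l=-1) ≈ 98.88°; L_z,max = 6ℏ; θ_min ≈ 22.21°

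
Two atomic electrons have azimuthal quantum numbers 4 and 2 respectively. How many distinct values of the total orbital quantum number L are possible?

L runs from |4 − 2| = 2 to 4 + 2 = 6.
Allowed values: L = 2, 3, 4, 5, 6.
That is 5 values.

5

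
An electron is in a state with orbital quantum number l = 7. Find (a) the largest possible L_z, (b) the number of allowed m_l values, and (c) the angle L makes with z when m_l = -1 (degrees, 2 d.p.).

L_z,max = 7ℏ; 15 values; θ(m_l=-1) ≈ 97.68°

L_z,max = lℏ = 7ℏ.
There are 2l+1 = 15 values of m_l.
For m_l = -1: cos θ = -1/√56, θ ≈ 97.68°.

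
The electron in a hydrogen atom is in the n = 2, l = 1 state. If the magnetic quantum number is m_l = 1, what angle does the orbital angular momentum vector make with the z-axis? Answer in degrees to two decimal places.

θ ≈ 45.00°

|L| = ℏ√(l(l+1)) = √2 ℏ.
L_z = m_l ℏ = 1ℏ.
cos θ = L_z/|L| = 1/√2, so θ ≈ 45.00°.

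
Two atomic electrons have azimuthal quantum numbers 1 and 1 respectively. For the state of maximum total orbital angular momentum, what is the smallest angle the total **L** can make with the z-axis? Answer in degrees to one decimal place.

By the triangle rule, |l₁ − l₂| ≤ L ≤ l₁ + l₂.
So L can be 0, 1, 2.
The maximum is L = 2, with |L_tot| = ℏ√(2·3) = √6 ℏ.
The minimum angle with z is arccos(2/√6) ≈ 35.3°.

θ_min ≈ 35.3°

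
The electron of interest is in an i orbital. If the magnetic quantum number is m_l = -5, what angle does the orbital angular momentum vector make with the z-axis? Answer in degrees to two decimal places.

I corresponds to l = 6.
|L|² = l(l+1)ℏ² = 42ℏ², so |L| = √42 ℏ.
L_z = m_l ℏ = −5ℏ.
cos θ = L_z/|L| = -5/√42, so θ ≈ 140.49°.

θ ≈ 140.49°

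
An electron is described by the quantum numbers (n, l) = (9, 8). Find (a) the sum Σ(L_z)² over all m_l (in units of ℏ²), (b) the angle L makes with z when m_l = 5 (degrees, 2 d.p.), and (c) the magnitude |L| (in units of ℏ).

Σ m_l² = 408, so Σ(L_z)² = 408 ℏ².
For m_l = 5: cos θ = 5/√72, θ ≈ 53.90°.
|L| = ℏ√(8·9) = 6√2 ℏ ≈ 8.485ℏ.

Σ(L_z)² = 408 ℏ²; θ(m_l=5) ≈ 53.90°; |L| = 6√2 ℏ ≈ 8.485ℏ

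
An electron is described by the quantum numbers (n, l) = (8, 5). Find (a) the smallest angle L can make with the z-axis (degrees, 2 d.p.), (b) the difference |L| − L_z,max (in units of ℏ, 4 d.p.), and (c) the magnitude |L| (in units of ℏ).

θ_min ≈ 24.09°; |L|−L_z,max ≈ 0.4772ℏ; |L| = √30 ℏ ≈ 5.477ℏ

cos θ_min = 5/√30, so θ_min ≈ 24.09°.
|L| − L_z,max = (√30 − 5)ℏ ≈ 0.4772ℏ.
|L| = ℏ√(5·6) = √30 ℏ ≈ 5.477ℏ.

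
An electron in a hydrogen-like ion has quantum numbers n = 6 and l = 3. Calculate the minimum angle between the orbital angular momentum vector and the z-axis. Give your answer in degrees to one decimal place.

|L| = √(l(l+1)) ℏ = 2√3 ℏ.
The smallest angle corresponds to the largest L_z, i.e. m_l = l = 3, giving L_z = 3ℏ.
cos θ_min = 3/√12, so θ_min ≈ 30.0°.

θ_min ≈ 30.0°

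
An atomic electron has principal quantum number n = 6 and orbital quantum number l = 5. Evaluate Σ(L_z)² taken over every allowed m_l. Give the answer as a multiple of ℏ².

Σ(L_z)² = 110 ℏ²

The allowed m_l values are -5, -4, -3, -2, -1, 0, 1, 2, 3, 4, 5.
Σ m_l² = l(l+1)(2l+1)/3 = 5·6·11/3 = 110.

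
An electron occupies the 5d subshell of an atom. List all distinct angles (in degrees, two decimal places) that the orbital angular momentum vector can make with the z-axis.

θ ∈ {35.26°, 65.91°, 90.00°, 114.09°, 144.74°}

The 5d subshell has l = 2.
|L| = ℏ√(l(l+1)) = √6 ℏ.
cos θ = m_l/√6 for each m_l ∈ {-2, -1, 0, 1, 2}.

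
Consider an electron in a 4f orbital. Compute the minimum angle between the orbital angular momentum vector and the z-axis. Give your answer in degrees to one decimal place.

For 4f, l = 3.
|L| = ℏ√(l(l+1)) = 2√3 ℏ.
The smallest angle corresponds to the largest L_z, i.e. m_l = l = 3, giving L_z = 3ℏ.
cos θ_min = 3/√12, so θ_min ≈ 30.0°.

θ_min ≈ 30.0°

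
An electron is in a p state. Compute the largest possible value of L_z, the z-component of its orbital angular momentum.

For a p orbital, l = 1.
L_z = m_l ℏ with m_l ∈ {−1, …, 1}; the maximum is m_l = 1.

L_z,max = 1ℏ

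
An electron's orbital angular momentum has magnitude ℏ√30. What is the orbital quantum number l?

l = 5

(|L|/ℏ)² = l(l+1) = 30.
Solving: l = 5.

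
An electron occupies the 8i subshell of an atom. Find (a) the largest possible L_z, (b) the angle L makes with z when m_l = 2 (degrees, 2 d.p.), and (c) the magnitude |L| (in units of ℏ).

For 8i, l = 6.
L_z,max = lℏ = 6ℏ.
For m_l = 2: cos θ = 2/√42, θ ≈ 72.02°.
|L| = ℏ√(6·7) = √42 ℏ ≈ 6.481ℏ.

L_z,max = 6ℏ; θ(m_l=2) ≈ 72.02°; |L| = √42 ℏ ≈ 6.481ℏ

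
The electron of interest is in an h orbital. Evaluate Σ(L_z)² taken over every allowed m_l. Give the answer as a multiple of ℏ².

Σ(L_z)² = 110 ℏ²

For an h orbital, l = 5.
m_l runs from −5 to 5, i.e. {-5, -4, -3, -2, -1, 0, 1, 2, 3, 4, 5}.
Σ m_l² = 2·(1 + 4 + 9 + 16 + 25) = 110.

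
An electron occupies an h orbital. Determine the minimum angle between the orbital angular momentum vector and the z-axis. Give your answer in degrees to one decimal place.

θ_min ≈ 24.1°

The letter h corresponds to l = 5.
|L|² = l(l+1)ℏ² = 30ℏ², so |L| = √30 ℏ.
The smallest angle corresponds to the largest L_z, i.e. m_l = l = 5, giving L_z = 5ℏ.
cos θ_min = 5/√30, so θ_min ≈ 24.1°.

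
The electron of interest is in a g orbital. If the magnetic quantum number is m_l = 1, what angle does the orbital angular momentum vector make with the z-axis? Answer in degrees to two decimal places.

For a g orbital, l = 4.
|L| = ℏ√(l(l+1)) = 2√5 ℏ.
L_z = m_l ℏ = 1ℏ.
cos θ = L_z/|L| = 1/√20, so θ ≈ 77.08°.

θ ≈ 77.08°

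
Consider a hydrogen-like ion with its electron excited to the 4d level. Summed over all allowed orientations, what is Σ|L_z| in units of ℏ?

The 4d level has l = 2.
The allowed m_l values are -2, -1, 0, 1, 2.
Σ|m_l| = 2·2(2+1)/2 = 6.

Σ|L_z| = 6 ℏ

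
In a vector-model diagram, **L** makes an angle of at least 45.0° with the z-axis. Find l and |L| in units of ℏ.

cos θ_min = l/√(l(l+1)) = √(l/(l+1)), so l/(l+1) = cos²(45.0°) = 0.5000.
Thus l = 0.5000/(1 − 0.5000) ≈ 1.
Then |L| = ℏ√(1·2) = √2 ℏ.

l = 1, |L| = √2 ℏ ≈ 1.414ℏ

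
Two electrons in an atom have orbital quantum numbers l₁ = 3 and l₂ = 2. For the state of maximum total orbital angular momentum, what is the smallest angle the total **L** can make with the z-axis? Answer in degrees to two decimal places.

θ_min ≈ 24.09°

The total orbital quantum number L ranges from |l₁ − l₂| to l₁ + l₂ in integer steps.
L ∈ {1, 2, 3, 4, 5}.
The maximum is L = 5, with |L_tot| = ℏ√(5·6) = √30 ℏ.
The minimum angle with z is arccos(5/√30) ≈ 24.09°.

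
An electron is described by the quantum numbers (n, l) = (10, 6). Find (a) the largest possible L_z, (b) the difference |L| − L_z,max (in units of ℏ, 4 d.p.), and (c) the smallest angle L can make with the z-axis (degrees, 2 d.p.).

L_z,max = 6ℏ; |L|−L_z,max ≈ 0.4807ℏ; θ_min ≈ 22.21°

L_z,max = lℏ = 6ℏ.
|L| − L_z,max = (√42 − 6)ℏ ≈ 0.4807ℏ.
cos θ_min = 6/√42, so θ_min ≈ 22.21°.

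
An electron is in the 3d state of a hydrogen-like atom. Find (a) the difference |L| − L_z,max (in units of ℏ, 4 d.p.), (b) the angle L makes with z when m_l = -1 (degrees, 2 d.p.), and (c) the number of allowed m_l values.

|L|−L_z,max ≈ 0.4495ℏ; θ(m_l=-1) ≈ 114.09°; 5 values

For 3d, l = 2.
|L| − L_z,max = (√6 − 2)ℏ ≈ 0.4495ℏ.
For m_l = -1: cos θ = -1/√6, θ ≈ 114.09°.
There are 2l+1 = 5 values of m_l.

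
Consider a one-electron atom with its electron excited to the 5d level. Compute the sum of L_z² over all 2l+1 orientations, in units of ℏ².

The 5d level has l = 2.
m_l ∈ {-2, -1, 0, 1, 2}.
Summing m² from −2 to 2: Σ m_l² = 10.

Σ(L_z)² = 10 ℏ²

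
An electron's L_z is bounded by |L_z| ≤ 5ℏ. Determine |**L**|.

Since max m_l = l, l = 5.
|L| = ℏ√(l(l+1)) = √30 ℏ.

|L| = √30 ℏ ≈ 5.477ℏ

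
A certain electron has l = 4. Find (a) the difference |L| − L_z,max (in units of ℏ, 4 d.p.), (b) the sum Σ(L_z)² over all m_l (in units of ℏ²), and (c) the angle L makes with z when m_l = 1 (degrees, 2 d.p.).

|L| − L_z,max = (2√5 − 4)ℏ ≈ 0.4721ℏ.
Σ m_l² = 60, so Σ(L_z)² = 60 ℏ².
For m_l = 1: cos θ = 1/√20, θ ≈ 77.08°.

|L|−L_z,max ≈ 0.4721ℏ; Σ(L_z)² = 60 ℏ²; θ(m_l=1) ≈ 77.08°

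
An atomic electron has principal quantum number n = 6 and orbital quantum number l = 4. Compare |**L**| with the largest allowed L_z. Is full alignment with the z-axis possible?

No: L_z,max = 4ℏ < |L| = 2√5 ℏ ≈ 4.472ℏ

|L| = 2√5 ℏ ≈ 4.4721ℏ, while L_z,max = lℏ = 4ℏ.
Since |L| > L_z,max, the vector can never point exactly along z; the closest it comes is θ_min = arccos(4/√20) ≈ 26.6°.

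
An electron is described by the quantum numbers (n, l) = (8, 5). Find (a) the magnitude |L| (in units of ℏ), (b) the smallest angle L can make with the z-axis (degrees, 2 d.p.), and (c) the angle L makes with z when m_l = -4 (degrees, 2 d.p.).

|L| = ℏ√(5·6) = √30 ℏ ≈ 5.477ℏ.
cos θ_min = 5/√30, so θ_min ≈ 24.09°.
For m_l = -4: cos θ = -4/√30, θ ≈ 136.91°.

|L| = √30 ℏ ≈ 5.477ℏ; θ_min ≈ 24.09°; θ(m_l=-4) ≈ 136.91°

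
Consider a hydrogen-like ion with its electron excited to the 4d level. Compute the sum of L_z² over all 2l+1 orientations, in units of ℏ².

The 4d level has l = 2.
m_l ∈ {-2, -1, 0, 1, 2}.
Summing m² from −2 to 2: Σ m_l² = 10.

Σ(L_z)² = 10 ℏ²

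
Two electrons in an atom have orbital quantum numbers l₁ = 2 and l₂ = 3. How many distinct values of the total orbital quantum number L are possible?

5

By the triangle rule, |l₁ − l₂| ≤ L ≤ l₁ + l₂.
L ∈ {1, 2, 3, 4, 5}.
That is 5 values.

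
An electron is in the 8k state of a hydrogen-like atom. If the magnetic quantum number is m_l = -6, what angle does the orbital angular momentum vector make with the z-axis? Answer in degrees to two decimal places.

θ ≈ 143.30°

8k means n = 8, l = 7.
|L|² = l(l+1)ℏ² = 56ℏ², so |L| = 2√14 ℏ.
L_z = m_l ℏ = −6ℏ.
cos θ = L_z/|L| = -6/√56, so θ ≈ 143.30°.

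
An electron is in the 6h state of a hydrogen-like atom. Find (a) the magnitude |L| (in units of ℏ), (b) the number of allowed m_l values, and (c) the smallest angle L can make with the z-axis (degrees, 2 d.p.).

|L| = √30 ℏ ≈ 5.477ℏ; 11 values; θ_min ≈ 24.09°

The 6h subshell has l = 5.
|L| = ℏ√(5·6) = √30 ℏ ≈ 5.477ℏ.
There are 2l+1 = 11 values of m_l.
cos θ_min = 5/√30, so θ_min ≈ 24.09°.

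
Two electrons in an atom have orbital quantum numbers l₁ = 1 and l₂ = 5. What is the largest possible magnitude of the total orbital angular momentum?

Angular momentum addition gives L = |l₁ − l₂|, …, l₁ + l₂.
Allowed values: L = 4, 5, 6.
The largest magnitude corresponds to L = 6: |L_tot| = ℏ√(6·7) = √42 ℏ.

|L_tot|_max = √42 ℏ ≈ 6.481ℏ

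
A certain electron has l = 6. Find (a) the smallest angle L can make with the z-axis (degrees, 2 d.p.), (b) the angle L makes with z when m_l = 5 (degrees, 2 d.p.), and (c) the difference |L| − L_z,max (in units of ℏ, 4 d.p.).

cos θ_min = 6/√42, so θ_min ≈ 22.21°.
For m_l = 5: cos θ = 5/√42, θ ≈ 39.51°.
|L| − L_z,max = (√42 − 6)ℏ ≈ 0.4807ℏ.

θ_min ≈ 22.21°; θ(m_l=5) ≈ 39.51°; |L|−L_z,max ≈ 0.4807ℏ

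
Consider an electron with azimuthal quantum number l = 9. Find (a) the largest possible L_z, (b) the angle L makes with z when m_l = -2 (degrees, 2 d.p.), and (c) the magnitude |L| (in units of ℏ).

L_z,max = 9ℏ; θ(m_l=-2) ≈ 102.17°; |L| = 3√10 ℏ ≈ 9.487ℏ

L_z,max = lℏ = 9ℏ.
For m_l = -2: cos θ = -2/√90, θ ≈ 102.17°.
|L| = ℏ√(9·10) = 3√10 ℏ ≈ 9.487ℏ.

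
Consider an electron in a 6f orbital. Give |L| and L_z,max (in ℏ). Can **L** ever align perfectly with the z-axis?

No: L_z,max = 3ℏ < |L| = 2√3 ℏ ≈ 3.464ℏ

6f means n = 6, l = 3.
|L| = 2√3 ℏ ≈ 3.4641ℏ, while L_z,max = lℏ = 3ℏ.
Since |L| > L_z,max, the vector can never point exactly along z; the closest it comes is θ_min = arccos(3/√12) ≈ 30.0°.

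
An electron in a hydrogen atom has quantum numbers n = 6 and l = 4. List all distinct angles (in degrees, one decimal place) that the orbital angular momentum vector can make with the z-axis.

θ ∈ {26.6°, 47.9°, 63.4°, 77.1°, 90.0°, 102.9°, 116.6°, 132.1°, 153.4°}

|L| = ℏ√(l(l+1)) = 2√5 ℏ.
cos θ = m_l/√20 for each m_l ∈ {-4, -3, -2, -1, 0, 1, 2, 3, 4}.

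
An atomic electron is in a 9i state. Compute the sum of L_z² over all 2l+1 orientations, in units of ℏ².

For 9i, l = 6.
m_l ∈ {-6, -5, -4, -3, -2, -1, 0, 1, 2, 3, 4, 5, 6}.
Σ m_l² = l(l+1)(2l+1)/3 = 6·7·13/3 = 182.

Σ(L_z)² = 182 ℏ²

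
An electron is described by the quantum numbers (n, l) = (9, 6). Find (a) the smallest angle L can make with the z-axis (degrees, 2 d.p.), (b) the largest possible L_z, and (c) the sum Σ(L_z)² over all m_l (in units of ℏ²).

θ_min ≈ 22.21°; L_z,max = 6ℏ; Σ(L_z)² = 182 ℏ²

cos θ_min = 6/√42, so θ_min ≈ 22.21°.
L_z,max = lℏ = 6ℏ.
Σ m_l² = 182, so Σ(L_z)² = 182 ℏ².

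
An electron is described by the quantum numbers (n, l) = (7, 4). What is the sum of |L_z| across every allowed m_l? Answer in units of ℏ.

Σ|L_z| = 20 ℏ

m_l ∈ {-4, -3, -2, -1, 0, 1, 2, 3, 4}.
Σ|m_l| = l(l+1) = 20.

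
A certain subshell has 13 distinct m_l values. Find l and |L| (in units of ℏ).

13 = 2l + 1, so l = (13−1)/2 = 6.
|L| = ℏ√(l(l+1)) = ℏ√(6·7) = √42 ℏ.

l = 6, |L| = √42 ℏ ≈ 6.481ℏ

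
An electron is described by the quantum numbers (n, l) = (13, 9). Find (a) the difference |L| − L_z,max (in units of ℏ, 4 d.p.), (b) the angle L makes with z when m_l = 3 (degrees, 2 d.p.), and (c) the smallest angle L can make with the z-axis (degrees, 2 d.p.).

|L|−L_z,max ≈ 0.4868ℏ; θ(m_l=3) ≈ 71.57°; θ_min ≈ 18.43°

|L| − L_z,max = (3√10 − 9)ℏ ≈ 0.4868ℏ.
For m_l = 3: cos θ = 3/√90, θ ≈ 71.57°.
cos θ_min = 9/√90, so θ_min ≈ 18.43°.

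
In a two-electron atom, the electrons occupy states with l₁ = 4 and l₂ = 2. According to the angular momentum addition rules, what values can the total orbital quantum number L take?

L = 2, 3, 4, 5, 6

By the triangle rule, |l₁ − l₂| ≤ L ≤ l₁ + l₂.
Allowed values: L = 2, 3, 4, 5, 6.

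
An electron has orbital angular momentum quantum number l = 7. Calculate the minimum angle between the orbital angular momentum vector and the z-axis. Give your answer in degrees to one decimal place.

|L|² = l(l+1)ℏ² = 56ℏ², so |L| = 2√14 ℏ.
The smallest angle corresponds to the largest L_z, i.e. m_l = l = 7, giving L_z = 7ℏ.
cos θ_min = 7/√56, so θ_min ≈ 20.7°.

θ_min ≈ 20.7°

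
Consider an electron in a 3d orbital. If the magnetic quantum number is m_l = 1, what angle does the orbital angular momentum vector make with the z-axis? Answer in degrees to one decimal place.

For 3d, l = 2.
|L| = √(l(l+1)) ℏ = √6 ℏ.
L_z = m_l ℏ = 1ℏ.
cos θ = L_z/|L| = 1/√6, so θ ≈ 65.9°.

θ ≈ 65.9°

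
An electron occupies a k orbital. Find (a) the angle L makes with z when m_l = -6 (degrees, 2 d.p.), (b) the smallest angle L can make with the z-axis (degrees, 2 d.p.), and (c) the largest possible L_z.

θ(m_l=-6) ≈ 143.30°; θ_min ≈ 20.70°; L_z,max = 7ℏ

The letter k corresponds to l = 7.
For m_l = -6: cos θ = -6/√56, θ ≈ 143.30°.
cos θ_min = 7/√56, so θ_min ≈ 20.70°.
L_z,max = lℏ = 7ℏ.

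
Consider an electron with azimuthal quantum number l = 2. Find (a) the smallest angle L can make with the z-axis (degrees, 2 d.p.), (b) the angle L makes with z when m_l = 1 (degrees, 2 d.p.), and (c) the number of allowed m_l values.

θ_min ≈ 35.26°; θ(m_l=1) ≈ 65.91°; 5 values

cos θ_min = 2/√6, so θ_min ≈ 35.26°.
For m_l = 1: cos θ = 1/√6, θ ≈ 65.91°.
There are 2l+1 = 5 values of m_l.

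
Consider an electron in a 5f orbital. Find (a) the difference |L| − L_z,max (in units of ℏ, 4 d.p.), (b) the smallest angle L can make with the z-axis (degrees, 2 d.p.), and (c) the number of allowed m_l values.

The 5f subshell has l = 3.
|L| − L_z,max = (2√3 − 3)ℏ ≈ 0.4641ℏ.
cos θ_min = 3/√12, so θ_min ≈ 30.00°.
There are 2l+1 = 7 values of m_l.

|L|−L_z,max ≈ 0.4641ℏ; θ_min ≈ 30.00°; 7 values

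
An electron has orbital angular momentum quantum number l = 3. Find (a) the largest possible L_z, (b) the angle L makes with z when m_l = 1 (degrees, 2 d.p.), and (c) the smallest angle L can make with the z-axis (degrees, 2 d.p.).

L_z,max = 3ℏ; θ(m_l=1) ≈ 73.22°; θ_min ≈ 30.00°

L_z,max = lℏ = 3ℏ.
For m_l = 1: cos θ = 1/√12, θ ≈ 73.22°.
cos θ_min = 3/√12, so θ_min ≈ 30.00°.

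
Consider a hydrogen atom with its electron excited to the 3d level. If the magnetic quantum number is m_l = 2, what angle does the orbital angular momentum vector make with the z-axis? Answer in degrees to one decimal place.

The 3d level has l = 2.
|L| = √(l(l+1)) ℏ = √6 ℏ.
L_z = m_l ℏ = 2ℏ.
cos θ = L_z/|L| = 2/√6, so θ ≈ 35.3°.

θ ≈ 35.3°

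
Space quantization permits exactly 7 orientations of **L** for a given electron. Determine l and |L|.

l = 3, |L| = 2√3 ℏ ≈ 3.464ℏ

2l + 1 = 7 ⇒ l = 3.
|L| = ℏ√(l(l+1)) = ℏ√(3·4) = 2√3 ℏ.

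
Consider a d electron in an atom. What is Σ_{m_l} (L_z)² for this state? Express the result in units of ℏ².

Σ(L_z)² = 10 ℏ²

A d state has l = 2.
m_l runs from −2 to 2, i.e. {-2, -1, 0, 1, 2}.
Summing m² from −2 to 2: Σ m_l² = 10.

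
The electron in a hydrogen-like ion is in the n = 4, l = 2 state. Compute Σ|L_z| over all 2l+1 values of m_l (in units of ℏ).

m_l runs from −2 to 2, i.e. {-2, -1, 0, 1, 2}.
Σ|m_l| = 2(1+2+…+2) = 6.

Σ|L_z| = 6 ℏ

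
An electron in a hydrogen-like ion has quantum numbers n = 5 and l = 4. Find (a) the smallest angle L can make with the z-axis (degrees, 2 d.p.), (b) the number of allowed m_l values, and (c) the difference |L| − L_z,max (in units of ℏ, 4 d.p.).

θ_min ≈ 26.57°; 9 values; |L|−L_z,max ≈ 0.4721ℏ

cos θ_min = 4/√20, so θ_min ≈ 26.57°.
There are 2l+1 = 9 values of m_l.
|L| − L_z,max = (2√5 − 4)ℏ ≈ 0.4721ℏ.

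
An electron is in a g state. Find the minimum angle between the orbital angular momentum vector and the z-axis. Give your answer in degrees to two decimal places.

For a g orbital, l = 4.
|L| = √(l(l+1)) ℏ = 2√5 ℏ.
The smallest angle corresponds to the largest L_z, i.e. m_l = l = 4, giving L_z = 4ℏ.
cos θ_min = 4/√20, so θ_min ≈ 26.57°.

θ_min ≈ 26.57°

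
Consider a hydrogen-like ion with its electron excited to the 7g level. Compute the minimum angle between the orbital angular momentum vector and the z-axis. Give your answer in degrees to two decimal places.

The 7g level has l = 4.
|L|² = l(l+1)ℏ² = 20ℏ², so |L| = 2√5 ℏ.
The smallest angle corresponds to the largest L_z, i.e. m_l = l = 4, giving L_z = 4ℏ.
cos θ_min = 4/√20, so θ_min ≈ 26.57°.

θ_min ≈ 26.57°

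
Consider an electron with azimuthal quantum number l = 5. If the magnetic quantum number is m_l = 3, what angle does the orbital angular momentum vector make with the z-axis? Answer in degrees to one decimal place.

θ ≈ 56.8°

|L| = ℏ√(l(l+1)) = √30 ℏ.
L_z = m_l ℏ = 3ℏ.
cos θ = L_z/|L| = 3/√30, so θ ≈ 56.8°.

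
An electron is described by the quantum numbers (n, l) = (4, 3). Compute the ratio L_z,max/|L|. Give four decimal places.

|L| = 2√3 ℏ ≈ 3.4641ℏ, while L_z,max = lℏ = 3ℏ.
L_z,max/|L| = 3/√12 = 0.8660.

L_z,max/|L| = 0.8660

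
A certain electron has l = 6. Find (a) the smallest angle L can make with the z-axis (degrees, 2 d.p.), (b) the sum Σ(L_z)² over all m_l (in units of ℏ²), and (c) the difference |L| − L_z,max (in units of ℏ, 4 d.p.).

θ_min ≈ 22.21°; Σ(L_z)² = 182 ℏ²; |L|−L_z,max ≈ 0.4807ℏ

cos θ_min = 6/√42, so θ_min ≈ 22.21°.
Σ m_l² = 182, so Σ(L_z)² = 182 ℏ².
|L| − L_z,max = (√42 − 6)ℏ ≈ 0.4807ℏ.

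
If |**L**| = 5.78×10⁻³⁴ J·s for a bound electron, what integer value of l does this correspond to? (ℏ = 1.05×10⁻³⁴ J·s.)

l = 5

|L|/ℏ = (5.78×10⁻³⁴)/(1.05×10⁻³⁴) ≈ 5.505.
Set l(l+1) = 30.30; the integer solution is l = 5.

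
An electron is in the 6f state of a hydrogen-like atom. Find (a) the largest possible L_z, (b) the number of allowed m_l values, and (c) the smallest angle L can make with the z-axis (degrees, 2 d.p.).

6f means n = 6, l = 3.
L_z,max = lℏ = 3ℏ.
There are 2l+1 = 7 values of m_l.
cos θ_min = 3/√12, so θ_min ≈ 30.00°.

L_z,max = 3ℏ; 7 values; θ_min ≈ 30.00°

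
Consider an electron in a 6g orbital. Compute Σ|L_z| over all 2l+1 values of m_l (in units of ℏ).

Σ|L_z| = 20 ℏ

The 6g subshell has l = 4.
m_l runs from −4 to 4, i.e. {-4, -3, -2, -1, 0, 1, 2, 3, 4}.
Σ|m_l| = l(l+1) = 20.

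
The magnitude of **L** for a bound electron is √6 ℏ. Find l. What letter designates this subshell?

(|L|/ℏ)² = l(l+1) = 6.
Solving: l = 2.

l = 2 (d orbital)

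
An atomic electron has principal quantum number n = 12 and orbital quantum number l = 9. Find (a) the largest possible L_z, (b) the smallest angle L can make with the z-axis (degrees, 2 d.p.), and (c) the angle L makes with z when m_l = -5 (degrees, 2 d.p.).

L_z,max = lℏ = 9ℏ.
cos θ_min = 9/√90, so θ_min ≈ 18.43°.
For m_l = -5: cos θ = -5/√90, θ ≈ 121.81°.

L_z,max = 9ℏ; θ_min ≈ 18.43°; θ(m_l=-5) ≈ 121.81°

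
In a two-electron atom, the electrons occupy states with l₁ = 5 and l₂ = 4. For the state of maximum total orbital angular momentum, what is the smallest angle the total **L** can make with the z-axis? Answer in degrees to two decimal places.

θ_min ≈ 18.43°

L runs from |5 − 4| = 1 to 5 + 4 = 9.
So L can be 1, 2, 3, 4, 5, 6, 7, 8, 9.
The maximum is L = 9, with |L_tot| = ℏ√(9·10) = 3√10 ℏ.
The minimum angle with z is arccos(9/√90) ≈ 18.43°.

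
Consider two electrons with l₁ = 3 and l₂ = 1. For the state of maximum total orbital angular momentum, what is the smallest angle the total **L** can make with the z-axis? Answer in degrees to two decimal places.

θ_min ≈ 26.57°

L runs from |3 − 1| = 2 to 3 + 1 = 4.
So L can be 2, 3, 4.
The maximum is L = 4, with |L_tot| = ℏ√(4·5) = 2√5 ℏ.
The minimum angle with z is arccos(4/√20) ≈ 26.57°.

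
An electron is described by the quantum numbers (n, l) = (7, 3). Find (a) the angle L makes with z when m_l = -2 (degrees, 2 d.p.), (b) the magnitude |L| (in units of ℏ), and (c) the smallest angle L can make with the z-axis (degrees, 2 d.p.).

For m_l = -2: cos θ = -2/√12, θ ≈ 125.26°.
|L| = ℏ√(3·4) = 2√3 ℏ ≈ 3.464ℏ.
cos θ_min = 3/√12, so θ_min ≈ 30.00°.

θ(m_l=-2) ≈ 125.26°; |L| = 2√3 ℏ ≈ 3.464ℏ; θ_min ≈ 30.00°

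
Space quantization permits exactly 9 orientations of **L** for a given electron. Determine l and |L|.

Since there are 2l+1 = 9 values of m_l, l = 4.
Then |L| = √(l(l+1)) ℏ = 2√5 ℏ.

l = 4, |L| = 2√5 ℏ ≈ 4.472ℏ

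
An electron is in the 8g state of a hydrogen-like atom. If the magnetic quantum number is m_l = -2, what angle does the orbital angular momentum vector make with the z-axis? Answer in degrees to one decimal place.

θ ≈ 116.6°

8g means n = 8, l = 4.
|L|² = l(l+1)ℏ² = 20ℏ², so |L| = 2√5 ℏ.
L_z = m_l ℏ = −2ℏ.
cos θ = L_z/|L| = -2/√20, so θ ≈ 116.6°.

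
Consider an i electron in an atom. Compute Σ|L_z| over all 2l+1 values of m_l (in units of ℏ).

Σ|L_z| = 42 ℏ

I corresponds to l = 6.
The allowed m_l values are -6, -5, -4, -3, -2, -1, 0, 1, 2, 3, 4, 5, 6.
Σ|m_l| = 2·6(6+1)/2 = 42.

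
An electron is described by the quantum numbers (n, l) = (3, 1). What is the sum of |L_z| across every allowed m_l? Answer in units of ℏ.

The allowed m_l values are -1, 0, 1.
Σ|m_l| = 2(1+2+…+1) = 2.

Σ|L_z| = 2 ℏ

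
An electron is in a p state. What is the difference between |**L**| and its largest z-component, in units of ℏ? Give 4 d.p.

|L| − L_z,max ≈ 0.4142ℏ

A p state has l = 1.
|L| = √2 ℏ ≈ 1.4142ℏ, while L_z,max = lℏ = 1ℏ.
The difference is (√2 − 1)ℏ ≈ 0.4142ℏ.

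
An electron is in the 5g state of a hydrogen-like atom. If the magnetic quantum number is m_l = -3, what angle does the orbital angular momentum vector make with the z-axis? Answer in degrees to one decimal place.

The 5g subshell has l = 4.
|L|² = l(l+1)ℏ² = 20ℏ², so |L| = 2√5 ℏ.
L_z = m_l ℏ = −3ℏ.
cos θ = L_z/|L| = -3/√20, so θ ≈ 132.1°.

θ ≈ 132.1°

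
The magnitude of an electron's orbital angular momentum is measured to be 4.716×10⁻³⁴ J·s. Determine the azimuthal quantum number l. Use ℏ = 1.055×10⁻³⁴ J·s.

l = 4

Dividing by ℏ: |L|/ℏ ≈ 4.470.
Set l(l+1) = 19.98; the integer solution is l = 4.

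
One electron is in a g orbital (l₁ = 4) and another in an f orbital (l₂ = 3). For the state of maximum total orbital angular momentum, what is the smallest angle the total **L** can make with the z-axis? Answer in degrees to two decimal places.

The total orbital quantum number L ranges from |l₁ − l₂| to l₁ + l₂ in integer steps.
Allowed values: L = 1, 2, 3, 4, 5, 6, 7.
The maximum is L = 7, with |L_tot| = ℏ√(7·8) = 2√14 ℏ.
The minimum angle with z is arccos(7/√56) ≈ 20.70°.

θ_min ≈ 20.70°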